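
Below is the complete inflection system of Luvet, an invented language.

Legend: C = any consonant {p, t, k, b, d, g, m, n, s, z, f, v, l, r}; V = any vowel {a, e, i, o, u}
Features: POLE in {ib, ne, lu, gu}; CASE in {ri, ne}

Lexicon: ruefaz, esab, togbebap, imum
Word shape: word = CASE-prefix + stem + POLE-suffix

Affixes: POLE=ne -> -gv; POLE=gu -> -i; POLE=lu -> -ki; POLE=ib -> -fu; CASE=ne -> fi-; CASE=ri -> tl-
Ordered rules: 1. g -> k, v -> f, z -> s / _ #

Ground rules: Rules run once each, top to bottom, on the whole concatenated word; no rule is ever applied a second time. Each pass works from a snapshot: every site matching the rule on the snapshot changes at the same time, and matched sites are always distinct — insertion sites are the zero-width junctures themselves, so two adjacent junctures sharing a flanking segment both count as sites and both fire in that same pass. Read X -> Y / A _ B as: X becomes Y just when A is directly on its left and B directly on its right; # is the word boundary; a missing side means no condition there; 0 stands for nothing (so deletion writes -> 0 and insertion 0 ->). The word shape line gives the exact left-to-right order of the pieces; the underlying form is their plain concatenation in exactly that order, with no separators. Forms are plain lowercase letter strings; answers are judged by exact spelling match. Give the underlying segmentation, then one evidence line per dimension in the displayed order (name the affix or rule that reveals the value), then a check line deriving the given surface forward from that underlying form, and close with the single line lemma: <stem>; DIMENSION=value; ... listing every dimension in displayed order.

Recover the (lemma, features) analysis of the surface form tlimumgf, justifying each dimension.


underlying: tl-imum-gv
POLE=ne - signalled by the affix -gv
CASE=ri - signalled by the affix tl-
check: tlimumgv -> tlimumgf
lemma: imum; POLE=ne; CASE=ri


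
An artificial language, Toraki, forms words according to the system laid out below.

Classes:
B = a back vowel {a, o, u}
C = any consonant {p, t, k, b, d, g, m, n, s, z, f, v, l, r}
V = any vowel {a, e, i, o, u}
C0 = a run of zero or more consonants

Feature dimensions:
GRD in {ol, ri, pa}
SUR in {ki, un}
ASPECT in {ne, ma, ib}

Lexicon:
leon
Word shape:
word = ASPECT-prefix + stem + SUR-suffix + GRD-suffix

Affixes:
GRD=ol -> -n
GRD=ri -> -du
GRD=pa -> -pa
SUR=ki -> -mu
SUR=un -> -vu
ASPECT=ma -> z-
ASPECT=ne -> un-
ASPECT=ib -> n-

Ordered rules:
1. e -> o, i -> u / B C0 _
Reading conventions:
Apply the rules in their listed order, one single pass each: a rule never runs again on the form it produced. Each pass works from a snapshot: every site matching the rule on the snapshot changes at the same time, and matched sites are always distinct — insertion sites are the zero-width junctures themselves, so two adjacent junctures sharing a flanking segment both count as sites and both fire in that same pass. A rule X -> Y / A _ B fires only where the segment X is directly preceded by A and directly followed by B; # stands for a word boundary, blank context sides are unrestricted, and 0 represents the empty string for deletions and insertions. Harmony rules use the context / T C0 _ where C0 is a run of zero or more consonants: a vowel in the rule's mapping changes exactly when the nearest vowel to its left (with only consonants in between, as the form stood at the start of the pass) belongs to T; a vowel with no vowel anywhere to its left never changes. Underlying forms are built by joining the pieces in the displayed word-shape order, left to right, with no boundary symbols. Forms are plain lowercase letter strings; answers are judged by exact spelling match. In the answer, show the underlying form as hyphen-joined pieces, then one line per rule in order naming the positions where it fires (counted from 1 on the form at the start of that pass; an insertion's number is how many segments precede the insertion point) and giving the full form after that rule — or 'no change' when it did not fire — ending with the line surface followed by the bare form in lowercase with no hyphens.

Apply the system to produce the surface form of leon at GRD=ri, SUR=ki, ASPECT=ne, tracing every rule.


underlying: un-leon-mu-du
1. e -> o, i -> u / B C0 _: fires at position(s) 4: unloonmudu
surface: unloonmudu


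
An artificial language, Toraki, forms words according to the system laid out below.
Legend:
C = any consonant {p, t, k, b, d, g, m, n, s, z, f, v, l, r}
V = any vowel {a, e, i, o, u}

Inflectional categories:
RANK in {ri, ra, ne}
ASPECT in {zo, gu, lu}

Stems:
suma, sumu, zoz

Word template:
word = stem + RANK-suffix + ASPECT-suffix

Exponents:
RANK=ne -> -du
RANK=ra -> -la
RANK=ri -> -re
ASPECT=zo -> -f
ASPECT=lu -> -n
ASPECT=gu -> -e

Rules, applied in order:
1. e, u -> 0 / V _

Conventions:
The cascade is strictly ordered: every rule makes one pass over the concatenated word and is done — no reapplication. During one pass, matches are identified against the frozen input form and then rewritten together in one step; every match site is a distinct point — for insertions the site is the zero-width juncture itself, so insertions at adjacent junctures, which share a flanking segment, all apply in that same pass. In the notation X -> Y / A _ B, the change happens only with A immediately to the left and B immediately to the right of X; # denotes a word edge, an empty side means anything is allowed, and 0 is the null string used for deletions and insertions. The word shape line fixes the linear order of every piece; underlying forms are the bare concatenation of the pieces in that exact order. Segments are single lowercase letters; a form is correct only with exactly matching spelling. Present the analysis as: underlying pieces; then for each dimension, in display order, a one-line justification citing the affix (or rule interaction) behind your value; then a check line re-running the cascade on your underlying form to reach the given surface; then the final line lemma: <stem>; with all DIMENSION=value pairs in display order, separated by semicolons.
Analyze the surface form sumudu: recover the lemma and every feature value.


underlying: sumu-du-e
RANK=ne - signalled by the affix -du
ASPECT=gu - signalled by the affix -e
check: sumudue -> sumudu
lemma: sumu; RANK=ne; ASPECT=gu


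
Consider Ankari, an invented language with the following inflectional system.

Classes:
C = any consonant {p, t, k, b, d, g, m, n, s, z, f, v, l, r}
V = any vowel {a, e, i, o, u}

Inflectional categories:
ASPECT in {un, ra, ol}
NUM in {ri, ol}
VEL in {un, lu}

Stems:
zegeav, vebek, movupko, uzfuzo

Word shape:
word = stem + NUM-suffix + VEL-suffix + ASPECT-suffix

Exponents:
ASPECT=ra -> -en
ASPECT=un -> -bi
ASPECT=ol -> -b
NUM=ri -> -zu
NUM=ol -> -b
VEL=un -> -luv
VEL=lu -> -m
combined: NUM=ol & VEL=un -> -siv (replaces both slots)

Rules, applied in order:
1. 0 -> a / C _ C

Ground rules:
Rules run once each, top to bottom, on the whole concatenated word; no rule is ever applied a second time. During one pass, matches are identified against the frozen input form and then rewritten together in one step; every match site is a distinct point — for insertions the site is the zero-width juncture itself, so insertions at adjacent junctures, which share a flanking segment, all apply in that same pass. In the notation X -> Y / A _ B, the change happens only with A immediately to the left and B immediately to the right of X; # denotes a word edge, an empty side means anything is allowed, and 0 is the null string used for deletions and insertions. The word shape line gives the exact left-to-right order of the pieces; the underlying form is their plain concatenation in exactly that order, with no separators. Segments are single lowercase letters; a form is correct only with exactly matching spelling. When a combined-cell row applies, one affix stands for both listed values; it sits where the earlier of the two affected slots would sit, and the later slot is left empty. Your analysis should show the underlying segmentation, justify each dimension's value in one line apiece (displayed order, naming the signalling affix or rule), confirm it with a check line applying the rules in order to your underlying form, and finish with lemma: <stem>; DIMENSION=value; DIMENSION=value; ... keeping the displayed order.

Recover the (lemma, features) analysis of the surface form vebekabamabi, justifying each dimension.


underlying: vebek-b-m-bi
ASPECT=un - signalled by the affix -bi
NUM=ol - signalled by the affix -b
VEL=lu - signalled by the affix -m
check: vebekbmbi -> vebekabamabi
lemma: vebek; ASPECT=un; NUM=ol; VEL=lu


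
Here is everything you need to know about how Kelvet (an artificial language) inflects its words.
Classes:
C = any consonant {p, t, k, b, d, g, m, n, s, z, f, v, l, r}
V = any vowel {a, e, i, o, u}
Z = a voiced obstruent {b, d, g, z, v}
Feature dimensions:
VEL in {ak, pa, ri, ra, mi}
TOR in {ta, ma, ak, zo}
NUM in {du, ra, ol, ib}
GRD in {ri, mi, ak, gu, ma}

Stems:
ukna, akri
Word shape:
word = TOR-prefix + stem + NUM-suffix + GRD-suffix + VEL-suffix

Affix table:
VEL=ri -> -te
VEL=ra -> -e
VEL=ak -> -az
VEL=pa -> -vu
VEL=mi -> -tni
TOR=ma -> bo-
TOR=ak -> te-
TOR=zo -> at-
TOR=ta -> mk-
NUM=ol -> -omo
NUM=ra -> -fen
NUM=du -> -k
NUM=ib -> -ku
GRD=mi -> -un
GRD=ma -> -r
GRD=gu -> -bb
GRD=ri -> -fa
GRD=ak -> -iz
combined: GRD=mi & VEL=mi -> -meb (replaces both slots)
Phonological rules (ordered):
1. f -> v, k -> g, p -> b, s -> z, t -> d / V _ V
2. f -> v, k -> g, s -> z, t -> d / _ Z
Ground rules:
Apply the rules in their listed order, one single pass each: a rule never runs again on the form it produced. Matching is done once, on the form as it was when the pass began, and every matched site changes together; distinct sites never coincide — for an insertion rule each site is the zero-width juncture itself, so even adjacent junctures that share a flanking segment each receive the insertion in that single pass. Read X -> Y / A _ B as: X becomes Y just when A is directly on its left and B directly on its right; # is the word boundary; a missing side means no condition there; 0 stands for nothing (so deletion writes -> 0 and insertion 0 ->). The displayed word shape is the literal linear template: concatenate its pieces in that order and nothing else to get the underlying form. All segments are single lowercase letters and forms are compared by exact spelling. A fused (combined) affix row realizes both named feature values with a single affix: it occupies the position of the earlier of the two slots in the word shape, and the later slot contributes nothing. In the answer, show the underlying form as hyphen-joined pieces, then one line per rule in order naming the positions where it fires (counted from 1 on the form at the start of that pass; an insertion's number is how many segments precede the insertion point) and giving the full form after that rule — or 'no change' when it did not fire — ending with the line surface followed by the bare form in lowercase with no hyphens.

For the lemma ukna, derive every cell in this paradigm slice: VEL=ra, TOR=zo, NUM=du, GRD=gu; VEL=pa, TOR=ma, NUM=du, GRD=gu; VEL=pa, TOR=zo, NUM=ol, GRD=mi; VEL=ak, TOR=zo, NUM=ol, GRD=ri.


cell VEL=ra, TOR=zo, NUM=du, GRD=gu:
underlying: at-ukna-k-bb-e
1. f -> v, k -> g, p -> b, s -> z, t -> d / V _ V: fires at position(s) 2: aduknakbbe
2. f -> v, k -> g, s -> z, t -> d / _ Z: fires at position(s) 7: aduknagbbe
surface: aduknagbbe

cell VEL=pa, TOR=ma, NUM=du, GRD=gu:
underlying: bo-ukna-k-bb-vu
1. f -> v, k -> g, p -> b, s -> z, t -> d / V _ V: no change
2. f -> v, k -> g, s -> z, t -> d / _ Z: fires at position(s) 7: bouknagbbvu
surface: bouknagbbvu

cell VEL=pa, TOR=zo, NUM=ol, GRD=mi:
underlying: at-ukna-omo-un-vu
1. f -> v, k -> g, p -> b, s -> z, t -> d / V _ V: fires at position(s) 2: aduknaomounvu
2. f -> v, k -> g, s -> z, t -> d / _ Z: no change
surface: aduknaomounvu

cell VEL=ak, TOR=zo, NUM=ol, GRD=ri:
underlying: at-ukna-omo-fa-az
1. f -> v, k -> g, p -> b, s -> z, t -> d / V _ V: fires at position(s) 2, 10: aduknaomovaaz
2. f -> v, k -> g, s -> z, t -> d / _ Z: no change
surface: aduknaomovaaz


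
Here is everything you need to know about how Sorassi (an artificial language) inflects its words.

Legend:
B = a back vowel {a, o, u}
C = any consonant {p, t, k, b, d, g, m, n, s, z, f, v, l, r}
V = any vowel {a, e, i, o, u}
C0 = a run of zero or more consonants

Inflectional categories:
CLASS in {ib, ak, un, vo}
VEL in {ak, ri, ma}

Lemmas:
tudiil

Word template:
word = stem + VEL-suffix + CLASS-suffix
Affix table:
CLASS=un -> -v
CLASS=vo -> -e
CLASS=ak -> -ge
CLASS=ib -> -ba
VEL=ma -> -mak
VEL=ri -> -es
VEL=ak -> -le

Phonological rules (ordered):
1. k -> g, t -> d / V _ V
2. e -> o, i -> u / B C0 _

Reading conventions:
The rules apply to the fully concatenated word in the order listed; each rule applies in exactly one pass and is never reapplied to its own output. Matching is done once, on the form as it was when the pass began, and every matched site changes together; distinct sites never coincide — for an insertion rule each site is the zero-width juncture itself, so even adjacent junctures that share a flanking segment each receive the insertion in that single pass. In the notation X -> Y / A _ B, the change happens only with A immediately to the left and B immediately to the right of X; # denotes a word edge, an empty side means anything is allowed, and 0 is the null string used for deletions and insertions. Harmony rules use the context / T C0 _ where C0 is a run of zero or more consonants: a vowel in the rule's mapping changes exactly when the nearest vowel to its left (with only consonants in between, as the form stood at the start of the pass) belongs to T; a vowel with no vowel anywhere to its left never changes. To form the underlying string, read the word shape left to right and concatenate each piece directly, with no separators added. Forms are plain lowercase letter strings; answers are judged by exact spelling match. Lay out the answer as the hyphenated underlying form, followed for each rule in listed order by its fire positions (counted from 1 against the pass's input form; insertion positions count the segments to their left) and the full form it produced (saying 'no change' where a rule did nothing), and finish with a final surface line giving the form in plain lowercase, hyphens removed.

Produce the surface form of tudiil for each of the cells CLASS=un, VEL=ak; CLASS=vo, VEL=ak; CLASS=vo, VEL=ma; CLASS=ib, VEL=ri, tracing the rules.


cell CLASS=un, VEL=ak:
underlying: tudiil-le-v
1. k -> g, t -> d / V _ V: no change
2. e -> o, i -> u / B C0 _: fires at position(s) 4: tuduillev
surface: tuduillev

cell CLASS=vo, VEL=ak:
underlying: tudiil-le-e
1. k -> g, t -> d / V _ V: no change
2. e -> o, i -> u / B C0 _: fires at position(s) 4: tuduillee
surface: tuduillee

cell CLASS=vo, VEL=ma:
underlying: tudiil-mak-e
1. k -> g, t -> d / V _ V: fires at position(s) 9: tudiilmage
2. e -> o, i -> u / B C0 _: fires at position(s) 4, 10: tuduilmago
surface: tuduilmago

cell CLASS=ib, VEL=ri:
underlying: tudiil-es-ba
1. k -> g, t -> d / V _ V: no change
2. e -> o, i -> u / B C0 _: fires at position(s) 4: tuduilesba
surface: tuduilesba


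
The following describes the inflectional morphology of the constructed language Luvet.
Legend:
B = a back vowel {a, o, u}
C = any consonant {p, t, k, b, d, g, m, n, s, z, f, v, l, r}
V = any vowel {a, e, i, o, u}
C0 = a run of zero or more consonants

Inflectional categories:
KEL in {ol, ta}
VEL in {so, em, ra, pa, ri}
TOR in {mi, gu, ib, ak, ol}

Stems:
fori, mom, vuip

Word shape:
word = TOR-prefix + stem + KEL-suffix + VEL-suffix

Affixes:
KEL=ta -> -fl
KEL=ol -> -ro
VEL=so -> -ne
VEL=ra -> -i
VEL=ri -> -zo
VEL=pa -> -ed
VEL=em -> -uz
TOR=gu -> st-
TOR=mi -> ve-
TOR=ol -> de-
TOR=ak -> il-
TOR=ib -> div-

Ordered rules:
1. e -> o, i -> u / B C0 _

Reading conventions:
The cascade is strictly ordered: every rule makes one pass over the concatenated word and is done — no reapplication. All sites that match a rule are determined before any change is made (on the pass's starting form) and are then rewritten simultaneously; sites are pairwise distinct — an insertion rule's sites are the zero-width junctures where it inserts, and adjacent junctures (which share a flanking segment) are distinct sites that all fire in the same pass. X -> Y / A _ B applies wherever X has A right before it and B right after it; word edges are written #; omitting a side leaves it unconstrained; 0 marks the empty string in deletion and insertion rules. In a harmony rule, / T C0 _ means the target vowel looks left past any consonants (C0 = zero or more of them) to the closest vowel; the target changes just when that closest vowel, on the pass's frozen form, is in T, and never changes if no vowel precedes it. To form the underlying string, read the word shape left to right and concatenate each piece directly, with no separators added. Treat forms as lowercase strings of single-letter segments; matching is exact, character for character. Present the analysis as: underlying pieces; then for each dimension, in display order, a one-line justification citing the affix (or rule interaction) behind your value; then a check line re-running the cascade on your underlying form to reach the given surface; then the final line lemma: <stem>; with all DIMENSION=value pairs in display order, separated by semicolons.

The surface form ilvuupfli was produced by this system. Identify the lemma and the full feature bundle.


underlying: il-vuip-fl-i
KEL=ta - signalled by the affix -fl
VEL=ra - signalled by the affix -i
TOR=ak - signalled by the affix il-
check: ilvuipfli -> ilvuupfli
lemma: vuip; KEL=ta; VEL=ra; TOR=ak


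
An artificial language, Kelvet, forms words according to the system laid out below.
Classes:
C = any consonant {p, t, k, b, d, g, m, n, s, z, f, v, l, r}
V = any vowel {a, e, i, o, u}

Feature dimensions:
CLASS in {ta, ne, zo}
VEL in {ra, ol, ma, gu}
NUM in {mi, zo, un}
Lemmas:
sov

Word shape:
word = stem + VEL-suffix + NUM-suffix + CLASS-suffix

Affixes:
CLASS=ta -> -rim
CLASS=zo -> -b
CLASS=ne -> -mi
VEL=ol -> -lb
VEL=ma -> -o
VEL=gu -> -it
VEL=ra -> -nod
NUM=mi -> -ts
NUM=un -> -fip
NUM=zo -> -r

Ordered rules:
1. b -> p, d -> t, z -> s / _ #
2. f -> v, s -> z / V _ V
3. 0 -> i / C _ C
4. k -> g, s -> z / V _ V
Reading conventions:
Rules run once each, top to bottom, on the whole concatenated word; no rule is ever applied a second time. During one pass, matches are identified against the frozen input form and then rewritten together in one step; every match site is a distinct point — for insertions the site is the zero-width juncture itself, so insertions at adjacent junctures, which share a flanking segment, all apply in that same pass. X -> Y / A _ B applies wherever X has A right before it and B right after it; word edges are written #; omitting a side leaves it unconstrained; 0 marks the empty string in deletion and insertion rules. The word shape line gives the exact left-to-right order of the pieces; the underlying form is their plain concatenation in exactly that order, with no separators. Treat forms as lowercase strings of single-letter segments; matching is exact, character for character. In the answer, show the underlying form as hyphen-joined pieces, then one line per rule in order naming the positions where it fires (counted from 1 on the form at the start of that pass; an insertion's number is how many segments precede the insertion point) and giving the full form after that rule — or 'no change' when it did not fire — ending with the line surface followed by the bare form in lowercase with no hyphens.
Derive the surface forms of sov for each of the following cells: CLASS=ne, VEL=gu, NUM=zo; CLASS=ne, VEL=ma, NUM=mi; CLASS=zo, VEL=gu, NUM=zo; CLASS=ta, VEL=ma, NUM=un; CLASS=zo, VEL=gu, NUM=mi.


cell CLASS=ne, VEL=gu, NUM=zo:
underlying: sov-it-r-mi
1. b -> p, d -> t, z -> s / _ #: no change
2. f -> v, s -> z / V _ V: no change
3. 0 -> i / C _ C: inserts after position(s) 5, 6: sovitirimi
4. k -> g, s -> z / V _ V: no change
surface: sovitirimi

cell CLASS=ne, VEL=ma, NUM=mi:
underlying: sov-o-ts-mi
1. b -> p, d -> t, z -> s / _ #: no change
2. f -> v, s -> z / V _ V: no change
3. 0 -> i / C _ C: inserts after position(s) 5, 6: sovotisimi
4. k -> g, s -> z / V _ V: fires at position(s) 7: sovotizimi
surface: sovotizimi

cell CLASS=zo, VEL=gu, NUM=zo:
underlying: sov-it-r-b
1. b -> p, d -> t, z -> s / _ #: fires at position(s) 7: sovitrp
2. f -> v, s -> z / V _ V: no change
3. 0 -> i / C _ C: inserts after position(s) 5, 6: sovitirip
4. k -> g, s -> z / V _ V: no change
surface: sovitirip

cell CLASS=ta, VEL=ma, NUM=un:
underlying: sov-o-fip-rim
1. b -> p, d -> t, z -> s / _ #: no change
2. f -> v, s -> z / V _ V: fires at position(s) 5: sovoviprim
3. 0 -> i / C _ C: inserts after position(s) 7: sovovipirim
4. k -> g, s -> z / V _ V: no change
surface: sovovipirim

cell CLASS=zo, VEL=gu, NUM=mi:
underlying: sov-it-ts-b
1. b -> p, d -> t, z -> s / _ #: fires at position(s) 8: sovittsp
2. f -> v, s -> z / V _ V: no change
3. 0 -> i / C _ C: inserts after position(s) 5, 6, 7: sovititisip
4. k -> g, s -> z / V _ V: fires at position(s) 9: sovititizip
surface: sovititizip


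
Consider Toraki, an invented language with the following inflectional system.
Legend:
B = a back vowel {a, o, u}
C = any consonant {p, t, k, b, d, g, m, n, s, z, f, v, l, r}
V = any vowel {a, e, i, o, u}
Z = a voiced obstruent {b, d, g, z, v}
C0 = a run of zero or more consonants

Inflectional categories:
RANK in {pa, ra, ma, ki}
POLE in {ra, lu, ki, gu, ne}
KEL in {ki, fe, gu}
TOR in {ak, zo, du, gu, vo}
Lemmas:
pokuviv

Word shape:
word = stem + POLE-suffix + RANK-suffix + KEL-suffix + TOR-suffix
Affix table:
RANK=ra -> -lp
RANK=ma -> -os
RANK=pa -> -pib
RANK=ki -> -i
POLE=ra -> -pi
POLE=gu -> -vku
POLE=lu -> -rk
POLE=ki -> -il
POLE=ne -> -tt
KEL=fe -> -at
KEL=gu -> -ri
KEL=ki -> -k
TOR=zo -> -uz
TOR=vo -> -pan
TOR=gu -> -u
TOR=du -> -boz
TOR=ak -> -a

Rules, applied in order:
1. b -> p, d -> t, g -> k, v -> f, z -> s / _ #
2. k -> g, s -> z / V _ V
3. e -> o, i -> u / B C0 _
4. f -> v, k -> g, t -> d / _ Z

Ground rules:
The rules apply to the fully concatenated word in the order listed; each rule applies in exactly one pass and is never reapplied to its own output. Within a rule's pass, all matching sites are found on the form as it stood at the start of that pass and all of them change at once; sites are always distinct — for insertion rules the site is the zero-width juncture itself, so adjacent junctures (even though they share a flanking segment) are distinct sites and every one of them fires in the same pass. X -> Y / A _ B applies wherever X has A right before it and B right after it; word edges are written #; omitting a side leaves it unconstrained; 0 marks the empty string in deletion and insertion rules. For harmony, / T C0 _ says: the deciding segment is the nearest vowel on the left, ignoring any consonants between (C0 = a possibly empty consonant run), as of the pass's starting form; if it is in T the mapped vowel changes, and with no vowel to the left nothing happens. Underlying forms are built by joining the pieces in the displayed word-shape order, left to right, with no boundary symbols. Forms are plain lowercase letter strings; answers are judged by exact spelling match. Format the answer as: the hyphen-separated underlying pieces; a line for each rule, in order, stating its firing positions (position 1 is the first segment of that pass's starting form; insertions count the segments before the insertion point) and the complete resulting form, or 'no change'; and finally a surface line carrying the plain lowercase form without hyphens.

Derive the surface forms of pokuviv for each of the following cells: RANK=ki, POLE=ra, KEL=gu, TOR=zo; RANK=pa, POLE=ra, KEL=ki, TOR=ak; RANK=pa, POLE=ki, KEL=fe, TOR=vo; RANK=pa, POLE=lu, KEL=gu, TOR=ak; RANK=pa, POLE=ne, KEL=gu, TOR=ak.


cell RANK=ki, POLE=ra, KEL=gu, TOR=zo:
underlying: pokuviv-pi-i-ri-uz
1. b -> p, d -> t, g -> k, v -> f, z -> s / _ #: fires at position(s) 14: pokuvivpiirius
2. k -> g, s -> z / V _ V: fires at position(s) 3: poguvivpiirius
3. e -> o, i -> u / B C0 _: fires at position(s) 6: poguvuvpiirius
4. f -> v, k -> g, t -> d / _ Z: no change
surface: poguvuvpiirius

cell RANK=pa, POLE=ra, KEL=ki, TOR=ak:
underlying: pokuviv-pi-pib-k-a
1. b -> p, d -> t, g -> k, v -> f, z -> s / _ #: no change
2. k -> g, s -> z / V _ V: fires at position(s) 3: poguvivpipibka
3. e -> o, i -> u / B C0 _: fires at position(s) 6: poguvuvpipibka
4. f -> v, k -> g, t -> d / _ Z: no change
surface: poguvuvpipibka

cell RANK=pa, POLE=ki, KEL=fe, TOR=vo:
underlying: pokuviv-il-pib-at-pan
1. b -> p, d -> t, g -> k, v -> f, z -> s / _ #: no change
2. k -> g, s -> z / V _ V: fires at position(s) 3: poguvivilpibatpan
3. e -> o, i -> u / B C0 _: fires at position(s) 6: poguvuvilpibatpan
4. f -> v, k -> g, t -> d / _ Z: no change
surface: poguvuvilpibatpan

cell RANK=pa, POLE=lu, KEL=gu, TOR=ak:
underlying: pokuviv-rk-pib-ri-a
1. b -> p, d -> t, g -> k, v -> f, z -> s / _ #: no change
2. k -> g, s -> z / V _ V: fires at position(s) 3: poguvivrkpibria
3. e -> o, i -> u / B C0 _: fires at position(s) 6: poguvuvrkpibria
4. f -> v, k -> g, t -> d / _ Z: no change
surface: poguvuvrkpibria

cell RANK=pa, POLE=ne, KEL=gu, TOR=ak:
underlying: pokuviv-tt-pib-ri-a
1. b -> p, d -> t, g -> k, v -> f, z -> s / _ #: no change
2. k -> g, s -> z / V _ V: fires at position(s) 3: poguvivttpibria
3. e -> o, i -> u / B C0 _: fires at position(s) 6: poguvuvttpibria
4. f -> v, k -> g, t -> d / _ Z: no change
surface: poguvuvttpibria


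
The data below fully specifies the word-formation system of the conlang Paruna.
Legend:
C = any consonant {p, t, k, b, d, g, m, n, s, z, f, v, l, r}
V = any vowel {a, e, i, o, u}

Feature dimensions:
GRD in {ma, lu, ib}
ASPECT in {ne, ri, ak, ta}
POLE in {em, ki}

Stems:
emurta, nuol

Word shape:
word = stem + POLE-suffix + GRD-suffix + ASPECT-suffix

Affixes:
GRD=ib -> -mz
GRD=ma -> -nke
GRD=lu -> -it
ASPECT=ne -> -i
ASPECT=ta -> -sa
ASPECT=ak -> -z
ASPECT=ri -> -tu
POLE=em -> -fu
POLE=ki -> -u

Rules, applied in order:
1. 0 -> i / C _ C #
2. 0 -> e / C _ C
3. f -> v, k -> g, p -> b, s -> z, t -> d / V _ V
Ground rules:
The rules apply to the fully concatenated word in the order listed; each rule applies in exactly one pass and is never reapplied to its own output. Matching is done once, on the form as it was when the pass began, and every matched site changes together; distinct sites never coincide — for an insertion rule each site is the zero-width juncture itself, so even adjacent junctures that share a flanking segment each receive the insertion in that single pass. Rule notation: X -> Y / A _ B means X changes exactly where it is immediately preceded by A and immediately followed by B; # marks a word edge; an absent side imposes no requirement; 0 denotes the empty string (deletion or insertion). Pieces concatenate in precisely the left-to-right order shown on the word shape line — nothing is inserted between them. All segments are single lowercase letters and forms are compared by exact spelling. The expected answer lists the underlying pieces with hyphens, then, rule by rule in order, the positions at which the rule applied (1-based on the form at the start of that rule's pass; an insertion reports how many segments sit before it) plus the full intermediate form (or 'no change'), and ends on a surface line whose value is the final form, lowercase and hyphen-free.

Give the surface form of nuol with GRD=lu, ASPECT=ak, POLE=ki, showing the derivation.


underlying: nuol-u-it-z
1. 0 -> i / C _ C #: inserts after position(s) 7: nuoluitiz
2. 0 -> e / C _ C: no change
3. f -> v, k -> g, p -> b, s -> z, t -> d / V _ V: fires at position(s) 7: nuoluidiz
surface: nuoluidiz


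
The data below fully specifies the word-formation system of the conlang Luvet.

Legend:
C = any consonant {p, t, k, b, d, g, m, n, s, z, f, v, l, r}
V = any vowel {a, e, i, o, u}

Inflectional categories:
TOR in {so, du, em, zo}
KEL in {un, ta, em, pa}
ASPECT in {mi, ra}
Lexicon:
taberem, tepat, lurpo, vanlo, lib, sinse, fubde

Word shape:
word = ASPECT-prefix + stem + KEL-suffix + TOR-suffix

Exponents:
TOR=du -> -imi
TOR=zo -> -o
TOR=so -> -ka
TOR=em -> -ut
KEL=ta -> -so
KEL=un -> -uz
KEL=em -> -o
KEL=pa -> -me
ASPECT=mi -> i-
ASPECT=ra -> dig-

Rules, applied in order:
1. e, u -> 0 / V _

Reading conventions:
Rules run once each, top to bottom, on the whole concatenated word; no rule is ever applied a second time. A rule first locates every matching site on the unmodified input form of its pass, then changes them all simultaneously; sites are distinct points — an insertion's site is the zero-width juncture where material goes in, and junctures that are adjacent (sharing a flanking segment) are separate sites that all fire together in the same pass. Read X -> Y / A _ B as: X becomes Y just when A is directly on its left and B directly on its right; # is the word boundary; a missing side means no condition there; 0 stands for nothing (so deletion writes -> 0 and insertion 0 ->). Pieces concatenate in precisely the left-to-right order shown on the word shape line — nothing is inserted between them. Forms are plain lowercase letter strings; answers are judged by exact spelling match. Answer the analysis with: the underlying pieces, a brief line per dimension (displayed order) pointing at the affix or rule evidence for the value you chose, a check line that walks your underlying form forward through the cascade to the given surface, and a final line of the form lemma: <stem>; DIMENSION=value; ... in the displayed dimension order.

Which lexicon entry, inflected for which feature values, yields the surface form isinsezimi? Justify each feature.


underlying: i-sinse-uz-imi
TOR=du - signalled by the affix -imi
KEL=un - signalled by the affix -uz
ASPECT=mi - signalled by the affix i-
check: isinseuzimi -> isinsezimi
lemma: sinse; TOR=du; KEL=un; ASPECT=mi


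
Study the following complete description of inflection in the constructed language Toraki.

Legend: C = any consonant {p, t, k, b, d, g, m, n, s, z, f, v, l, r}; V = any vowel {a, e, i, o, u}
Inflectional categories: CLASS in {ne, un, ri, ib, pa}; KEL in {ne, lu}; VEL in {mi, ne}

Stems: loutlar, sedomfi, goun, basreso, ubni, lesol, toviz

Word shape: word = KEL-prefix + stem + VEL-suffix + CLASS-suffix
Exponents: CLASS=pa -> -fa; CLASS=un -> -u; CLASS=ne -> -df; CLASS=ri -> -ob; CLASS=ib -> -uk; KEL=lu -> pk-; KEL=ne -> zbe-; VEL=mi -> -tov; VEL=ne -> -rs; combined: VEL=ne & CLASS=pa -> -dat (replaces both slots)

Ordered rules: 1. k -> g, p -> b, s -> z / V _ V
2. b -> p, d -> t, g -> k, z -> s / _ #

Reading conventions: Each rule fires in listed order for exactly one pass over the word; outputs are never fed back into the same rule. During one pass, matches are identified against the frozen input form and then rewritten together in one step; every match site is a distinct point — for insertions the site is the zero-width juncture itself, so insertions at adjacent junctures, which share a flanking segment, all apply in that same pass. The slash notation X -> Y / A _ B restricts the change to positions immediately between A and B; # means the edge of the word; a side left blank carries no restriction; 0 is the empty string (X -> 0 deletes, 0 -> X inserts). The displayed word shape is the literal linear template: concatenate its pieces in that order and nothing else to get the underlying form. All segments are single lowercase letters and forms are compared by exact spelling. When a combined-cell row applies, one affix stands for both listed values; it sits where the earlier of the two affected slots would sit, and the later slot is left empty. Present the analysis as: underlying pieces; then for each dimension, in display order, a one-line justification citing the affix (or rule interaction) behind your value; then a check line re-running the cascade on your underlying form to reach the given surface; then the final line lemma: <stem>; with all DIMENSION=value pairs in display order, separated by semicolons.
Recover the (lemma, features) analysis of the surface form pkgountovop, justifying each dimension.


underlying: pk-goun-tov-ob
CLASS=ri - signalled by the affix -ob
KEL=lu - signalled by the affix pk-
VEL=mi - signalled by the affix -tov
check: pkgountovob -> pkgountovob -> pkgountovop
lemma: goun; CLASS=ri; KEL=lu; VEL=mi


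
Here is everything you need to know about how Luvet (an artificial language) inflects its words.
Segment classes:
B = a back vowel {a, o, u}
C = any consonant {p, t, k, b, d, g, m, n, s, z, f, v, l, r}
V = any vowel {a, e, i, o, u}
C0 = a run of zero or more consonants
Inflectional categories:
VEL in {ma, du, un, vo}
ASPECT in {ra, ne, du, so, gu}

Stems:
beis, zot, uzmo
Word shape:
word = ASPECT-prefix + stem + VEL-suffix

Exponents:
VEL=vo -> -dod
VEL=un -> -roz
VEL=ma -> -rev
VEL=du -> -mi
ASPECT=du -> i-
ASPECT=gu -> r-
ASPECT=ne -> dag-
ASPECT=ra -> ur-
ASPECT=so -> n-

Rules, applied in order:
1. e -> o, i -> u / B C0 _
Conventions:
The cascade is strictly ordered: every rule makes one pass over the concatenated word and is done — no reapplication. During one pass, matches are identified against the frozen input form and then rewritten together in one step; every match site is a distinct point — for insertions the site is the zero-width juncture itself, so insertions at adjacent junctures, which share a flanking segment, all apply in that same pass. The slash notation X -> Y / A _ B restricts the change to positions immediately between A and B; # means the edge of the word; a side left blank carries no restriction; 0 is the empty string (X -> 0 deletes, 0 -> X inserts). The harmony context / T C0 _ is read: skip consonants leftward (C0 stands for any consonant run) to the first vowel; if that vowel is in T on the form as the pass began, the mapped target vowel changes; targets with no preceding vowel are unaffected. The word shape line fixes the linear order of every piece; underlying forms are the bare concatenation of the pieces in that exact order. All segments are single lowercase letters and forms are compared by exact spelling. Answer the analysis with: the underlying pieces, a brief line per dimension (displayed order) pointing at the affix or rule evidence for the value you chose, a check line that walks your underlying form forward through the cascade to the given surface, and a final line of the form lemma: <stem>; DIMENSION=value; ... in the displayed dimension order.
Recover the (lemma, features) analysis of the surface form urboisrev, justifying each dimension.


underlying: ur-beis-rev
VEL=ma - signalled by the affix -rev
ASPECT=ra - signalled by the affix ur-
check: urbeisrev -> urboisrev
lemma: beis; VEL=ma; ASPECT=ra


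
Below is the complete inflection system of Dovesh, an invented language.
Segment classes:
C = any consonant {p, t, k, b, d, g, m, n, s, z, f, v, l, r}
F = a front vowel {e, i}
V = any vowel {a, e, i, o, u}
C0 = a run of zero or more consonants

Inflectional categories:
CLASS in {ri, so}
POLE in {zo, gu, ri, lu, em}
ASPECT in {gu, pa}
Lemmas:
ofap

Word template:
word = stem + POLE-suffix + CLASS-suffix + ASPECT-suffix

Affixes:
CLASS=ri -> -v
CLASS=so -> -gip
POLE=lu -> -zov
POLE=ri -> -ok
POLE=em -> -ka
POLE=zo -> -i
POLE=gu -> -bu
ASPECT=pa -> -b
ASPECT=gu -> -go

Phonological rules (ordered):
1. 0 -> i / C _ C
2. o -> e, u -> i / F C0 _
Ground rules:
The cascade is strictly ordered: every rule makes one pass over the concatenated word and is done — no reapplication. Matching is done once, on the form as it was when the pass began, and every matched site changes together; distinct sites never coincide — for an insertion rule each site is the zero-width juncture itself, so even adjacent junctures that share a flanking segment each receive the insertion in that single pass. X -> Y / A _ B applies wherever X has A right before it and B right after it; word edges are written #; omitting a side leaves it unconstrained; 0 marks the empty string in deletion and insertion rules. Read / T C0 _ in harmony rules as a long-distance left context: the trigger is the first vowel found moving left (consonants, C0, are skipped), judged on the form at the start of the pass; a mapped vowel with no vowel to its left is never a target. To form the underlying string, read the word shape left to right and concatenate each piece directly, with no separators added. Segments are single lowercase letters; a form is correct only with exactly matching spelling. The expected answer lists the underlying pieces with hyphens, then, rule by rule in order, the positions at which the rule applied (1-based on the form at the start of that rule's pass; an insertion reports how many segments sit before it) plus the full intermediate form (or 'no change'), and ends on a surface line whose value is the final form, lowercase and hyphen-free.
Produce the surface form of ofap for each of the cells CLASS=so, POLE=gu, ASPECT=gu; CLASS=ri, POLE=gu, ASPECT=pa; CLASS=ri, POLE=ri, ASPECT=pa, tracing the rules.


cell CLASS=so, POLE=gu, ASPECT=gu:
underlying: ofap-bu-gip-go
1. 0 -> i / C _ C: inserts after position(s) 4, 9: ofapibugipigo
2. o -> e, u -> i / F C0 _: fires at position(s) 7, 13: ofapibigipige
surface: ofapibigipige

cell CLASS=ri, POLE=gu, ASPECT=pa:
underlying: ofap-bu-v-b
1. 0 -> i / C _ C: inserts after position(s) 4, 7: ofapibuvib
2. o -> e, u -> i / F C0 _: fires at position(s) 7: ofapibivib
surface: ofapibivib

cell CLASS=ri, POLE=ri, ASPECT=pa:
underlying: ofap-ok-v-b
1. 0 -> i / C _ C: inserts after position(s) 6, 7: ofapokivib
2. o -> e, u -> i / F C0 _: no change
surface: ofapokivib


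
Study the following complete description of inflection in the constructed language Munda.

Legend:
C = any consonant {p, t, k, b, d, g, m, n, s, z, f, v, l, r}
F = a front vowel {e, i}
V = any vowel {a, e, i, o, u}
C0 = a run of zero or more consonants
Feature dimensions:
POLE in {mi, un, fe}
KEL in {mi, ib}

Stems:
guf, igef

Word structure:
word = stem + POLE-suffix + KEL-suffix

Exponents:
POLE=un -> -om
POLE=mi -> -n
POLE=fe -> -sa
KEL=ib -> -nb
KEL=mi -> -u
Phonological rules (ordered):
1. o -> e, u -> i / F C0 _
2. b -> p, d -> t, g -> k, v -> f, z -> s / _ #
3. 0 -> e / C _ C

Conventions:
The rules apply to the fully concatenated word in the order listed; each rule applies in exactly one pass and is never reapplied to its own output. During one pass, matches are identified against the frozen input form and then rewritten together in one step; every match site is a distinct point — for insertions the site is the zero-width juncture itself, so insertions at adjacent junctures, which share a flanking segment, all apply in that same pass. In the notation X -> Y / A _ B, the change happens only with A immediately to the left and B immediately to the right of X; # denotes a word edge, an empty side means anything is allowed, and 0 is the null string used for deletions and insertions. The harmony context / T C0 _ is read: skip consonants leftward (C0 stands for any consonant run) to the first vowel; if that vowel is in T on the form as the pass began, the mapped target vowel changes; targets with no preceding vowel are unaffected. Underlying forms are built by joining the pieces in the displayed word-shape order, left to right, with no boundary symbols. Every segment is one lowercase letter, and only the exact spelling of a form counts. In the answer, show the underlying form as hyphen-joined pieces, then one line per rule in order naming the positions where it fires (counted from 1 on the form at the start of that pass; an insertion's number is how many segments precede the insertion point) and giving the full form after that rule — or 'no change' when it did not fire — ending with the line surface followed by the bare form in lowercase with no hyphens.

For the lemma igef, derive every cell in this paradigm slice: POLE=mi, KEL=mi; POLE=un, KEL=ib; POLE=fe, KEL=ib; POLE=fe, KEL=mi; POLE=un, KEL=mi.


cell POLE=mi, KEL=mi:
underlying: igef-n-u
1. o -> e, u -> i / F C0 _: fires at position(s) 6: igefni
2. b -> p, d -> t, g -> k, v -> f, z -> s / _ #: no change
3. 0 -> e / C _ C: inserts after position(s) 4: igefeni
surface: igefeni

cell POLE=un, KEL=ib:
underlying: igef-om-nb
1. o -> e, u -> i / F C0 _: fires at position(s) 5: igefemnb
2. b -> p, d -> t, g -> k, v -> f, z -> s / _ #: fires at position(s) 8: igefemnp
3. 0 -> e / C _ C: inserts after position(s) 6, 7: igefemenep
surface: igefemenep

cell POLE=fe, KEL=ib:
underlying: igef-sa-nb
1. o -> e, u -> i / F C0 _: no change
2. b -> p, d -> t, g -> k, v -> f, z -> s / _ #: fires at position(s) 8: igefsanp
3. 0 -> e / C _ C: inserts after position(s) 4, 7: igefesanep
surface: igefesanep

cell POLE=fe, KEL=mi:
underlying: igef-sa-u
1. o -> e, u -> i / F C0 _: no change
2. b -> p, d -> t, g -> k, v -> f, z -> s / _ #: no change
3. 0 -> e / C _ C: inserts after position(s) 4: igefesau
surface: igefesau

cell POLE=un, KEL=mi:
underlying: igef-om-u
1. o -> e, u -> i / F C0 _: fires at position(s) 5: igefemu
2. b -> p, d -> t, g -> k, v -> f, z -> s / _ #: no change
3. 0 -> e / C _ C: no change
surface: igefemu
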